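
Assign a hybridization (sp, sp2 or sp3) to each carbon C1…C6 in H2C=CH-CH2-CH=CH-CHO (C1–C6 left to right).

C1 has 3 σ bonds, plus one π bond: steric number 3 → sp2.
C2 has 3 σ bonds, plus one π bond: steric number 3 → sp2.
C3 has 4 σ bonds: steric number 4 → sp3.
C4 is sp2: 3 σ bonds, plus one π bond, 3 electron-density regions.
C5 carries 3 σ bonds, plus one π bond, giving a steric number of 3, so it is sp2.
C6 is sp2: 3 σ bonds, plus one π bond, 3 electron-density regions.

C1 sp2, C2 sp2, C3 sp3, C4 sp2, C5 sp2, C6 sp2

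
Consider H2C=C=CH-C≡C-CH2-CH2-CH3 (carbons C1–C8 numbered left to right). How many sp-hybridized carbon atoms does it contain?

C1: sp2
C2: sp ✓
C3: sp2
C4: sp ✓
C5: sp ✓
C6: sp3
C7: sp3
C8: sp3
C2, C4, C5 → 3 sp carbons.

3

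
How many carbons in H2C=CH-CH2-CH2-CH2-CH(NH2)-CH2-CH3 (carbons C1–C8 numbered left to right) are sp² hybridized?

2

C1: sp2 ✓
C2: sp2 ✓
C3: sp3
C4: sp3
C5: sp3
C6: sp3
C7: sp3
C8: sp3
C1, C2 → 2 sp2 carbons.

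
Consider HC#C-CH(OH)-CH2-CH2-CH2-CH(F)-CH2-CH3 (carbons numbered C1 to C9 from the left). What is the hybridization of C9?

sp³

C9 is sp3: 4 σ bonds, 4 electron-density regions.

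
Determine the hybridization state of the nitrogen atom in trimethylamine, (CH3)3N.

sp3

The nitrogen atom has 3 σ bonds and 1 lone pair: steric number 4 → sp3.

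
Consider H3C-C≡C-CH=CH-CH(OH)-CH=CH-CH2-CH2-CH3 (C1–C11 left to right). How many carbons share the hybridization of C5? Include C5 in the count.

4

C5 is sp2 (one π bond).
C1: sp3
C2: sp
C3: sp
C4: sp2 ✓
C5: sp2 ✓
C6: sp3
C7: sp2 ✓
C8: sp2 ✓
C9: sp3
C10: sp3
C11: sp3
4 carbons are sp2.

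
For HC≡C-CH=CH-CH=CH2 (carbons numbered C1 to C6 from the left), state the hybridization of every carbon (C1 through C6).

C1 is sp: 2 σ bonds, plus two π bonds, 2 electron-density regions.
C2: 2 σ bonds, plus two π bonds — 2 electron domains, sp.
C3: 3 σ bonds, plus one π bond; 3 regions of electron density → sp2.
C4 — 3 σ bonds, plus one π bond. Steric number 3, so sp2.
C5: 3 σ bonds, plus one π bond — 3 electron domains, sp2.
C6: 3 σ bonds, plus one π bond — 3 electron domains, sp2.

C1 sp, C2 sp, C3 sp2, C4 sp2, C5 sp2, C6 sp2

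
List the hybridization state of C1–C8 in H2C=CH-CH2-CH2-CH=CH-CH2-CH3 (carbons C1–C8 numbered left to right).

C1 sp2, C2 sp2, C3 sp3, C4 sp3, C5 sp2, C6 sp2, C7 sp3, C8 sp3

C1: 3 σ bonds, plus one π bond; 3 regions of electron density → sp2.
C2 is sp2: 3 σ bonds, plus one π bond, 3 electron-density regions.
C3 has 4 σ bonds: steric number 4 → sp3.
C4 carries 4 σ bonds, giving a steric number of 4, so it is sp3.
C5 carries 3 σ bonds, plus one π bond, giving a steric number of 3, so it is sp2.
C6: 3 σ bonds, plus one π bond — 3 electron domains, sp2.
C7: 4 σ bonds — 4 electron domains, sp3.
C8: 4 σ bonds; 4 regions of electron density → sp3.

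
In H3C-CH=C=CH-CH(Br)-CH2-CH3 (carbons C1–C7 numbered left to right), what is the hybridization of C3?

C3: 2 σ bonds, plus two π bonds; 2 regions of electron density → sp.

sp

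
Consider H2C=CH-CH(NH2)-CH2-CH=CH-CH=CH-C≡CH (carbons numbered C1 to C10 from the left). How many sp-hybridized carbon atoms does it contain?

C1: sp2
C2: sp2
C3: sp3
C4: sp3
C5: sp2
C6: sp2
C7: sp2
C8: sp2
C9: sp ✓
C10: sp ✓
C9, C10 → 2 sp carbons.

2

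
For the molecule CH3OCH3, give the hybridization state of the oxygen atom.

Two σ bonds + two lone pairs = steric number 4 → sp3.

sp³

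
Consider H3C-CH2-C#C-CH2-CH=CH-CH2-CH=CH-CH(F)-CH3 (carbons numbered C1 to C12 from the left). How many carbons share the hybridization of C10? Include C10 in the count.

C10 is sp2 (one π bond).
C1: sp3
C2: sp3
C3: sp
C4: sp
C5: sp3
C6: sp2 ✓
C7: sp2 ✓
C8: sp3
C9: sp2 ✓
C10: sp2 ✓
C11: sp3
C12: sp3
4 carbons are sp2.

4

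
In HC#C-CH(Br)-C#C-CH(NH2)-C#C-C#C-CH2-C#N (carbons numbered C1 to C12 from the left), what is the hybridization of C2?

C2: 2 σ bonds, plus two π bonds — 2 electron domains, sp.

sp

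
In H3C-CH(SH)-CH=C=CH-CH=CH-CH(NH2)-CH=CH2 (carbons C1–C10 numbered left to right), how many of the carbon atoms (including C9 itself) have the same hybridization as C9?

6

C9 is sp2 (one π bond).
C1: sp3
C2: sp3
C3: sp2 ✓
C4: sp
C5: sp2 ✓
C6: sp2 ✓
C7: sp2 ✓
C8: sp3
C9: sp2 ✓
C10: sp2 ✓
6 carbons are sp2.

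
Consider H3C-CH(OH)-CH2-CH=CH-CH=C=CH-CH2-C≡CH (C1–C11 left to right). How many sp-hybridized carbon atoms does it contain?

3

C1: sp3
C2: sp3
C3: sp3
C4: sp2
C5: sp2
C6: sp2
C7: sp ✓
C8: sp2
C9: sp3
C10: sp ✓
C11: sp ✓
C7, C10, C11 → 3 sp carbons.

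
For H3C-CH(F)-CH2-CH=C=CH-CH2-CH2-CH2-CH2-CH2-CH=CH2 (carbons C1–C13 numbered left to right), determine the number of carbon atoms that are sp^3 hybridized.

C1: sp3 ✓
C2: sp3 ✓
C3: sp3 ✓
C4: sp2
C5: sp
C6: sp2
C7: sp3 ✓
C8: sp3 ✓
C9: sp3 ✓
C10: sp3 ✓
C11: sp3 ✓
C12: sp2
C13: sp2
C1, C2, C3, C7, C8, C9, C10, C11 → 8 sp3 carbons.

8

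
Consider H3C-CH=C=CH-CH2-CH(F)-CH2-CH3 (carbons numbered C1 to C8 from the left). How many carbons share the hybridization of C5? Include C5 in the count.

5

C5 is sp3 (only σ bonds).
C1: sp3 ✓
C2: sp2
C3: sp
C4: sp2
C5: sp3 ✓
C6: sp3 ✓
C7: sp3 ✓
C8: sp3 ✓
5 carbons are sp3.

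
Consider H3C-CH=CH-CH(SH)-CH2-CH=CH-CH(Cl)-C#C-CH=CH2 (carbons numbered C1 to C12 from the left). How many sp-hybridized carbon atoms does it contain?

C1: sp3
C2: sp2
C3: sp2
C4: sp3
C5: sp3
C6: sp2
C7: sp2
C8: sp3
C9: sp ✓
C10: sp ✓
C11: sp2
C12: sp2
C9, C10 → 2 sp carbons.

2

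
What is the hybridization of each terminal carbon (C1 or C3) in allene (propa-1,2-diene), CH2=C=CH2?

Each terminal carbon (C1 or C3) is sp2: 3 σ bonds, plus one π bond, 3 electron-density regions.

sp2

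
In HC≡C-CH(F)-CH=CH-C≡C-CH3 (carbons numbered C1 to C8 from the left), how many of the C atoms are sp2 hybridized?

2

C1: sp
C2: sp
C3: sp3
C4: sp2 ✓
C5: sp2 ✓
C6: sp
C7: sp
C8: sp3
C4, C5 → 2 sp2 carbons.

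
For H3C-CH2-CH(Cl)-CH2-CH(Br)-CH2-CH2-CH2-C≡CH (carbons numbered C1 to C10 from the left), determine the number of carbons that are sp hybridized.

2

C1: sp3
C2: sp3
C3: sp3
C4: sp3
C5: sp3
C6: sp3
C7: sp3
C8: sp3
C9: sp ✓
C10: sp ✓
C9, C10 → 2 sp carbons.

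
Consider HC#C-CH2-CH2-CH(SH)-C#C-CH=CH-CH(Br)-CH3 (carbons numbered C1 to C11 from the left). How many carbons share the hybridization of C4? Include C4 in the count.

5

C4 is sp3 (only σ bonds).
C1: sp
C2: sp
C3: sp3 ✓
C4: sp3 ✓
C5: sp3 ✓
C6: sp
C7: sp
C8: sp2
C9: sp2
C10: sp3 ✓
C11: sp3 ✓
5 carbons are sp3.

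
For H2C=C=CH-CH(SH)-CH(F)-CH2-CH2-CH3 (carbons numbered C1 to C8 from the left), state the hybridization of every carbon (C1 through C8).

C1 sp2, C2 sp, C3 sp2, C4 sp3, C5 sp3, C6 sp3, C7 sp3, C8 sp3

C1 — 3 σ bonds, plus one π bond. Steric number 3, so sp2.
C2 (2 σ bonds, plus two π bonds) has steric number 2: sp.
C3 is sp2: 3 σ bonds, plus one π bond, 3 electron-density regions.
C4 (4 σ bonds) has steric number 4: sp3.
C5: 4 σ bonds — 4 electron domains, sp3.
C6: 4 σ bonds; 4 regions of electron density → sp3.
C7 carries 4 σ bonds, giving a steric number of 4, so it is sp3.
C8 is sp3: 4 σ bonds, 4 electron-density regions.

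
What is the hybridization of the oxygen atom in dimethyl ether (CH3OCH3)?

Two σ bonds + two lone pairs = steric number 4 → sp3.

sp³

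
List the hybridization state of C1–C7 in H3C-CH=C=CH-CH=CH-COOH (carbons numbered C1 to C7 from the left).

C1: 4 σ bonds; 4 regions of electron density → sp3.
C2 is sp2: 3 σ bonds, plus one π bond, 3 electron-density regions.
C3 carries 2 σ bonds, plus two π bonds, giving a steric number of 2, so it is sp.
C4: 3 σ bonds, plus one π bond; 3 regions of electron density → sp2.
C5: 3 σ bonds, plus one π bond — 3 electron domains, sp2.
C6: 3 σ bonds, plus one π bond; 3 regions of electron density → sp2.
C7 carries 3 σ bonds, plus one π bond, giving a steric number of 3, so it is sp2.

C1 sp3, C2 sp2, C3 sp, C4 sp2, C5 sp2, C6 sp2, C7 sp2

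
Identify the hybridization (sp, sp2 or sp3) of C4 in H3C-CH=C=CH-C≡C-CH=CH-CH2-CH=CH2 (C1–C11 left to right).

sp2

C4 — 3 σ bonds, plus one π bond. Steric number 3, so sp2.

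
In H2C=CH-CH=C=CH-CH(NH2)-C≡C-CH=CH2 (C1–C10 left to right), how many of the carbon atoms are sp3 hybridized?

1

C1: sp2
C2: sp2
C3: sp2
C4: sp
C5: sp2
C6: sp3 ✓
C7: sp
C8: sp
C9: sp2
C10: sp2
C6 → 1 sp3 carbon.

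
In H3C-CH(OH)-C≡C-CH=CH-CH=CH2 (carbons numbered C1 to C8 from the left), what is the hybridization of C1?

C1 is sp3: 4 σ bonds, 4 electron-density regions.

sp^3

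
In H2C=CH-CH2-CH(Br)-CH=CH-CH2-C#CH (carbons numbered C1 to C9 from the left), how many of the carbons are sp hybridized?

2

C1: sp2
C2: sp2
C3: sp3
C4: sp3
C5: sp2
C6: sp2
C7: sp3
C8: sp ✓
C9: sp ✓
C8, C9 → 2 sp carbons.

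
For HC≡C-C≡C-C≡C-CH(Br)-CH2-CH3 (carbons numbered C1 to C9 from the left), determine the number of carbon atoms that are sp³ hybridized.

3

C1: sp
C2: sp
C3: sp
C4: sp
C5: sp
C6: sp
C7: sp3 ✓
C8: sp3 ✓
C9: sp3 ✓
C7, C8, C9 → 3 sp3 carbons.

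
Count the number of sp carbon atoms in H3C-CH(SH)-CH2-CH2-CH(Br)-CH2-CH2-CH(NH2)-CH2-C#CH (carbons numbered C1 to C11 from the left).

C1: sp3
C2: sp3
C3: sp3
C4: sp3
C5: sp3
C6: sp3
C7: sp3
C8: sp3
C9: sp3
C10: sp ✓
C11: sp ✓
C10, C11 → 2 sp carbons.

2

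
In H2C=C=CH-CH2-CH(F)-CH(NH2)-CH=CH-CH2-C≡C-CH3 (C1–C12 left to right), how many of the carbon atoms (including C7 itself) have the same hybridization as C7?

4

C7 is sp2 (one π bond).
C1: sp2 ✓
C2: sp
C3: sp2 ✓
C4: sp3
C5: sp3
C6: sp3
C7: sp2 ✓
C8: sp2 ✓
C9: sp3
C10: sp
C11: sp
C12: sp3
4 carbons are sp2.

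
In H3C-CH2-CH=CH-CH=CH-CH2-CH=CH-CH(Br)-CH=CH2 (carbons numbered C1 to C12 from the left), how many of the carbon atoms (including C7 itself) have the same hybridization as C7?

4

C7 is sp3 (only σ bonds).
C1: sp3 ✓
C2: sp3 ✓
C3: sp2
C4: sp2
C5: sp2
C6: sp2
C7: sp3 ✓
C8: sp2
C9: sp2
C10: sp3 ✓
C11: sp2
C12: sp2
4 carbons are sp3.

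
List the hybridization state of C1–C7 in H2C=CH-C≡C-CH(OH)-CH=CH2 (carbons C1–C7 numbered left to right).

C1: 3 σ bonds, plus one π bond — 3 electron domains, sp2.
C2: 3 σ bonds, plus one π bond — 3 electron domains, sp2.
C3 is sp: 2 σ bonds, plus two π bonds, 2 electron-density regions.
C4 — 2 σ bonds, plus two π bonds. Steric number 2, so sp.
C5: 4 σ bonds — 4 electron domains, sp3.
C6 (3 σ bonds, plus one π bond) has steric number 3: sp2.
C7 (3 σ bonds, plus one π bond) has steric number 3: sp2.

C1 sp2, C2 sp2, C3 sp, C4 sp, C5 sp3, C6 sp2, C7 sp2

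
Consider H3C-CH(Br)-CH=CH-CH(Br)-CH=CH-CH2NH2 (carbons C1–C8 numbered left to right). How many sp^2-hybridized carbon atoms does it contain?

4

C1: sp3
C2: sp3
C3: sp2 ✓
C4: sp2 ✓
C5: sp3
C6: sp2 ✓
C7: sp2 ✓
C8: sp3
C3, C4, C6, C7 → 4 sp2 carbons.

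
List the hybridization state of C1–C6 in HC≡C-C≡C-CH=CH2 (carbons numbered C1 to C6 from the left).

C1: 2 σ bonds, plus two π bonds — 2 electron domains, sp.
C2 has 2 σ bonds, plus two π bonds: steric number 2 → sp.
C3 carries 2 σ bonds, plus two π bonds, giving a steric number of 2, so it is sp.
C4 — 2 σ bonds, plus two π bonds. Steric number 2, so sp.
C5 has 3 σ bonds, plus one π bond: steric number 3 → sp2.
C6 (3 σ bonds, plus one π bond) has steric number 3: sp2.

C1 sp, C2 sp, C3 sp, C4 sp, C5 sp2, C6 sp2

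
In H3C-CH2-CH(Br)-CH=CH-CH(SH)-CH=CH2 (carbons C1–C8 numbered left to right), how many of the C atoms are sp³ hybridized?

4

C1: sp3 ✓
C2: sp3 ✓
C3: sp3 ✓
C4: sp2
C5: sp2
C6: sp3 ✓
C7: sp2
C8: sp2
C1, C2, C3, C6 → 4 sp3 carbons.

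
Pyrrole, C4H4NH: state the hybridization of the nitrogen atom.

N has three σ bonds; its lone pair occupies the p orbital and is part of the aromatic π system, so N is sp2 (not the sp3 a naive steric count of 4 would give).

sp2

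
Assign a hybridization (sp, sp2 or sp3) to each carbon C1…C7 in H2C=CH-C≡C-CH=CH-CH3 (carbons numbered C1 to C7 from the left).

C1 sp2, C2 sp2, C3 sp, C4 sp, C5 sp2, C6 sp2, C7 sp3

C1 (3 σ bonds, plus one π bond) has steric number 3: sp2.
C2 has 3 σ bonds, plus one π bond: steric number 3 → sp2.
C3 — 2 σ bonds, plus two π bonds. Steric number 2, so sp.
C4: 2 σ bonds, plus two π bonds; 2 regions of electron density → sp.
C5 carries 3 σ bonds, plus one π bond, giving a steric number of 3, so it is sp2.
C6 carries 3 σ bonds, plus one π bond, giving a steric number of 3, so it is sp2.
C7: 4 σ bonds; 4 regions of electron density → sp3.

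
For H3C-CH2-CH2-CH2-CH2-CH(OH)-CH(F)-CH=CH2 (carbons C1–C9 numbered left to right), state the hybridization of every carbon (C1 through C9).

C1 — 4 σ bonds. Steric number 4, so sp3.
C2: 4 σ bonds — 4 electron domains, sp3.
C3 is sp3: 4 σ bonds, 4 electron-density regions.
C4: 4 σ bonds — 4 electron domains, sp3.
C5 is sp3: 4 σ bonds, 4 electron-density regions.
C6 has 4 σ bonds: steric number 4 → sp3.
C7 is sp3: 4 σ bonds, 4 electron-density regions.
C8 — 3 σ bonds, plus one π bond. Steric number 3, so sp2.
C9 carries 3 σ bonds, plus one π bond, giving a steric number of 3, so it is sp2.

C1 sp3, C2 sp3, C3 sp3, C4 sp3, C5 sp3, C6 sp3, C7 sp3, C8 sp2, C9 sp2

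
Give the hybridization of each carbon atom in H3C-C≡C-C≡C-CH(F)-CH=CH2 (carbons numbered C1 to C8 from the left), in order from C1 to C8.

C1 sp3, C2 sp, C3 sp, C4 sp, C5 sp, C6 sp3, C7 sp2, C8 sp2

C1: 4 σ bonds; 4 regions of electron density → sp3.
C2 — 2 σ bonds, plus two π bonds. Steric number 2, so sp.
C3: 2 σ bonds, plus two π bonds; 2 regions of electron density → sp.
C4 — 2 σ bonds, plus two π bonds. Steric number 2, so sp.
C5 carries 2 σ bonds, plus two π bonds, giving a steric number of 2, so it is sp.
C6: 4 σ bonds; 4 regions of electron density → sp3.
C7: 3 σ bonds, plus one π bond; 3 regions of electron density → sp2.
C8 — 3 σ bonds, plus one π bond. Steric number 3, so sp2.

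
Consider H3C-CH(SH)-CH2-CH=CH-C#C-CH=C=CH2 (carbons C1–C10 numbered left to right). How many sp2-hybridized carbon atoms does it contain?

C1: sp3
C2: sp3
C3: sp3
C4: sp2 ✓
C5: sp2 ✓
C6: sp
C7: sp
C8: sp2 ✓
C9: sp
C10: sp2 ✓
C4, C5, C8, C10 → 4 sp2 carbons.

4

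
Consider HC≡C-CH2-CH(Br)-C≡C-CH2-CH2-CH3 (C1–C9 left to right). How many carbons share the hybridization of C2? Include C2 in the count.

C2 is sp (two π bonds).
C1: sp ✓
C2: sp ✓
C3: sp3
C4: sp3
C5: sp ✓
C6: sp ✓
C7: sp3
C8: sp3
C9: sp3
4 carbons are sp.

4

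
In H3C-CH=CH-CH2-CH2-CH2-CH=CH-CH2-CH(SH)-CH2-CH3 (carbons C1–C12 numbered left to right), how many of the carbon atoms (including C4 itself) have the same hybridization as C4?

C4 is sp3 (only σ bonds).
C1: sp3 ✓
C2: sp2
C3: sp2
C4: sp3 ✓
C5: sp3 ✓
C6: sp3 ✓
C7: sp2
C8: sp2
C9: sp3 ✓
C10: sp3 ✓
C11: sp3 ✓
C12: sp3 ✓
8 carbons are sp3.

8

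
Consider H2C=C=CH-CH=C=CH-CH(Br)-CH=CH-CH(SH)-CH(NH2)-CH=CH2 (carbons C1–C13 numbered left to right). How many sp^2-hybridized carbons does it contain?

C1: sp2 ✓
C2: sp
C3: sp2 ✓
C4: sp2 ✓
C5: sp
C6: sp2 ✓
C7: sp3
C8: sp2 ✓
C9: sp2 ✓
C10: sp3
C11: sp3
C12: sp2 ✓
C13: sp2 ✓
C1, C3, C4, C6, C8, C9, C12, C13 → 8 sp2 carbons.

8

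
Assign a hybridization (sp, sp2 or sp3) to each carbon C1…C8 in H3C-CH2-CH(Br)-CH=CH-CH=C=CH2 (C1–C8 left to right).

C1 sp3, C2 sp3, C3 sp3, C4 sp2, C5 sp2, C6 sp2, C7 sp, C8 sp2

C1 has 4 σ bonds: steric number 4 → sp3.
C2: 4 σ bonds — 4 electron domains, sp3.
C3 has 4 σ bonds: steric number 4 → sp3.
C4 — 3 σ bonds, plus one π bond. Steric number 3, so sp2.
C5 is sp2: 3 σ bonds, plus one π bond, 3 electron-density regions.
C6 is sp2: 3 σ bonds, plus one π bond, 3 electron-density regions.
C7 is sp: 2 σ bonds, plus two π bonds, 2 electron-density regions.
C8 carries 3 σ bonds, plus one π bond, giving a steric number of 3, so it is sp2.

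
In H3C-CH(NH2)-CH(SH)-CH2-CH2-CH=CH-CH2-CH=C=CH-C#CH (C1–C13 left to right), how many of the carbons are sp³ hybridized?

C1: sp3 ✓
C2: sp3 ✓
C3: sp3 ✓
C4: sp3 ✓
C5: sp3 ✓
C6: sp2
C7: sp2
C8: sp3 ✓
C9: sp2
C10: sp
C11: sp2
C12: sp
C13: sp
C1, C2, C3, C4, C5, C8 → 6 sp3 carbons.

6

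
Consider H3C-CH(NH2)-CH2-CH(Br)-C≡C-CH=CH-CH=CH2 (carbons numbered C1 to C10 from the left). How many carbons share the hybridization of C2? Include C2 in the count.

C2 is sp3 (only σ bonds).
C1: sp3 ✓
C2: sp3 ✓
C3: sp3 ✓
C4: sp3 ✓
C5: sp
C6: sp
C7: sp2
C8: sp2
C9: sp2
C10: sp2
4 carbons are sp3.

4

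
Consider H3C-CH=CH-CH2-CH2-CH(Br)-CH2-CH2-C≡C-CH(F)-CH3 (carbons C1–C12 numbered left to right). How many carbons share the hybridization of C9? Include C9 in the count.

C9 is sp (two π bonds).
C1: sp3
C2: sp2
C3: sp2
C4: sp3
C5: sp3
C6: sp3
C7: sp3
C8: sp3
C9: sp ✓
C10: sp ✓
C11: sp3
C12: sp3
2 carbons are sp.

2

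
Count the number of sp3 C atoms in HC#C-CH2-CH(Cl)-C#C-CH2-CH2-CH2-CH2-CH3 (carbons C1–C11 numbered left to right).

C1: sp
C2: sp
C3: sp3 ✓
C4: sp3 ✓
C5: sp
C6: sp
C7: sp3 ✓
C8: sp3 ✓
C9: sp3 ✓
C10: sp3 ✓
C11: sp3 ✓
C3, C4, C7, C8, C9, C10, C11 → 7 sp3 carbons.

7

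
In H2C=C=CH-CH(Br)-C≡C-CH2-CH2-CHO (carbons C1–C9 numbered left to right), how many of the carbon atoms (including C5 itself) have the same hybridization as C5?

3

C5 is sp (two π bonds).
C1: sp2
C2: sp ✓
C3: sp2
C4: sp3
C5: sp ✓
C6: sp ✓
C7: sp3
C8: sp3
C9: sp2
3 carbons are sp.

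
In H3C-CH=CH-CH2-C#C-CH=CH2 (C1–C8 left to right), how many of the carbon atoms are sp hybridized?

C1: sp3
C2: sp2
C3: sp2
C4: sp3
C5: sp ✓
C6: sp ✓
C7: sp2
C8: sp2
C5, C6 → 2 sp carbons.

2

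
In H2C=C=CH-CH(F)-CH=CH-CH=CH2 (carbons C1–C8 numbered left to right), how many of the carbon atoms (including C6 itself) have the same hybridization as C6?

C6 is sp2 (one π bond).
C1: sp2 ✓
C2: sp
C3: sp2 ✓
C4: sp3
C5: sp2 ✓
C6: sp2 ✓
C7: sp2 ✓
C8: sp2 ✓
6 carbons are sp2.

6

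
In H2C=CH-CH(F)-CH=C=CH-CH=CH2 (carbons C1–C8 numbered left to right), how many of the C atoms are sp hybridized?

1

C1: sp2
C2: sp2
C3: sp3
C4: sp2
C5: sp ✓
C6: sp2
C7: sp2
C8: sp2
C5 → 1 sp carbon.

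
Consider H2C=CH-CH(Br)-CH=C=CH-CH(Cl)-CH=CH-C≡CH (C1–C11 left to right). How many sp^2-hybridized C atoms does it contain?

C1: sp2 ✓
C2: sp2 ✓
C3: sp3
C4: sp2 ✓
C5: sp
C6: sp2 ✓
C7: sp3
C8: sp2 ✓
C9: sp2 ✓
C10: sp
C11: sp
C1, C2, C4, C6, C8, C9 → 6 sp2 carbons.

6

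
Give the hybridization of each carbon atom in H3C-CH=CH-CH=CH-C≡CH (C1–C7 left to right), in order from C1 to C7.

C1 sp3, C2 sp2, C3 sp2, C4 sp2, C5 sp2, C6 sp, C7 sp

C1 (4 σ bonds) has steric number 4: sp3.
C2 has 3 σ bonds, plus one π bond: steric number 3 → sp2.
C3 carries 3 σ bonds, plus one π bond, giving a steric number of 3, so it is sp2.
C4: 3 σ bonds, plus one π bond — 3 electron domains, sp2.
C5: 3 σ bonds, plus one π bond — 3 electron domains, sp2.
C6 (2 σ bonds, plus two π bonds) has steric number 2: sp.
C7: 2 σ bonds, plus two π bonds — 2 electron domains, sp.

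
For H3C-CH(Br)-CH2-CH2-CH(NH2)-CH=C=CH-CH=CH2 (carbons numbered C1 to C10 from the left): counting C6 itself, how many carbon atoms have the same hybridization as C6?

C6 is sp2 (one π bond).
C1: sp3
C2: sp3
C3: sp3
C4: sp3
C5: sp3
C6: sp2 ✓
C7: sp
C8: sp2 ✓
C9: sp2 ✓
C10: sp2 ✓
4 carbons are sp2.

4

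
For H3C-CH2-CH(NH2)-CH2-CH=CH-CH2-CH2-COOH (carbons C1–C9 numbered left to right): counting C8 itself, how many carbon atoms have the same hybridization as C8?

6

C8 is sp3 (only σ bonds).
C1: sp3 ✓
C2: sp3 ✓
C3: sp3 ✓
C4: sp3 ✓
C5: sp2
C6: sp2
C7: sp3 ✓
C8: sp3 ✓
C9: sp2
6 carbons are sp3.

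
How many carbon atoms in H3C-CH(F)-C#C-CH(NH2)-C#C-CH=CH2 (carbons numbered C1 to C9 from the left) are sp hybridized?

4

C1: sp3
C2: sp3
C3: sp ✓
C4: sp ✓
C5: sp3
C6: sp ✓
C7: sp ✓
C8: sp2
C9: sp2
C3, C4, C6, C7 → 4 sp carbons.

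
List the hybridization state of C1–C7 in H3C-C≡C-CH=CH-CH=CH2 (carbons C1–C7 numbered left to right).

C1: 4 σ bonds; 4 regions of electron density → sp3.
C2: 2 σ bonds, plus two π bonds — 2 electron domains, sp.
C3 (2 σ bonds, plus two π bonds) has steric number 2: sp.
C4 is sp2: 3 σ bonds, plus one π bond, 3 electron-density regions.
C5 has 3 σ bonds, plus one π bond: steric number 3 → sp2.
C6: 3 σ bonds, plus one π bond — 3 electron domains, sp2.
C7 is sp2: 3 σ bonds, plus one π bond, 3 electron-density regions.

C1 sp3, C2 sp, C3 sp, C4 sp2, C5 sp2, C6 sp2, C7 sp2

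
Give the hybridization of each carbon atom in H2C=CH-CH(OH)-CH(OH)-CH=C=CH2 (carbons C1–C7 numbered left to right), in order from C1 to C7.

C1 sp2, C2 sp2, C3 sp3, C4 sp3, C5 sp2, C6 sp, C7 sp2

C1 — 3 σ bonds, plus one π bond. Steric number 3, so sp2.
C2 carries 3 σ bonds, plus one π bond, giving a steric number of 3, so it is sp2.
C3: 4 σ bonds; 4 regions of electron density → sp3.
C4 has 4 σ bonds: steric number 4 → sp3.
C5 has 3 σ bonds, plus one π bond: steric number 3 → sp2.
C6 — 2 σ bonds, plus two π bonds. Steric number 2, so sp.
C7 — 3 σ bonds, plus one π bond. Steric number 3, so sp2.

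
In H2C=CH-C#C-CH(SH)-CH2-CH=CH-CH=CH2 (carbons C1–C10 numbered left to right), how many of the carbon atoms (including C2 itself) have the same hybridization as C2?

C2 is sp2 (one π bond).
C1: sp2 ✓
C2: sp2 ✓
C3: sp
C4: sp
C5: sp3
C6: sp3
C7: sp2 ✓
C8: sp2 ✓
C9: sp2 ✓
C10: sp2 ✓
6 carbons are sp2.

6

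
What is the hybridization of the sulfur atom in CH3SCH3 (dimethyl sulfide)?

sp3

The sulfur atom (2 σ bonds and 2 lone pairs) has steric number 4: sp3.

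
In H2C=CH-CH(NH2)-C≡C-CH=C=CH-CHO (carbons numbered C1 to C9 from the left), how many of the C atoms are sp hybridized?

C1: sp2
C2: sp2
C3: sp3
C4: sp ✓
C5: sp ✓
C6: sp2
C7: sp ✓
C8: sp2
C9: sp2
C4, C5, C7 → 3 sp carbons.

3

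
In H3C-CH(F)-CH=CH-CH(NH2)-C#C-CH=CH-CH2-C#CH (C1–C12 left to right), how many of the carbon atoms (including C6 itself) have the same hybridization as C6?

4

C6 is sp (two π bonds).
C1: sp3
C2: sp3
C3: sp2
C4: sp2
C5: sp3
C6: sp ✓
C7: sp ✓
C8: sp2
C9: sp2
C10: sp3
C11: sp ✓
C12: sp ✓
4 carbons are sp.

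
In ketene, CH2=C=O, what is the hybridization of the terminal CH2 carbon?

sp^2

The terminal CH2 carbon — 3 σ bonds, plus one π bond. Steric number 3, so sp2.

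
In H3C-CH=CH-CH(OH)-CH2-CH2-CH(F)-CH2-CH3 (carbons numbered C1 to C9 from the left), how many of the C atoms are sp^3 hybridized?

7

C1: sp3 ✓
C2: sp2
C3: sp2
C4: sp3 ✓
C5: sp3 ✓
C6: sp3 ✓
C7: sp3 ✓
C8: sp3 ✓
C9: sp3 ✓
C1, C4, C5, C6, C7, C8, C9 → 7 sp3 carbons.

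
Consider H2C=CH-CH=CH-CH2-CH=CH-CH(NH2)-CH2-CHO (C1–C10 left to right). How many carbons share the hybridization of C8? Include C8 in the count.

3

C8 is sp3 (only σ bonds).
C1: sp2
C2: sp2
C3: sp2
C4: sp2
C5: sp3 ✓
C6: sp2
C7: sp2
C8: sp3 ✓
C9: sp3 ✓
C10: sp2
3 carbons are sp3.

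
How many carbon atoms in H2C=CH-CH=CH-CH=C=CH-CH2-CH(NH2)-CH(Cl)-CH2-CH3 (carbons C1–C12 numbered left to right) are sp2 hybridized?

C1: sp2 ✓
C2: sp2 ✓
C3: sp2 ✓
C4: sp2 ✓
C5: sp2 ✓
C6: sp
C7: sp2 ✓
C8: sp3
C9: sp3
C10: sp3
C11: sp3
C12: sp3
C1, C2, C3, C4, C5, C7 → 6 sp2 carbons.

6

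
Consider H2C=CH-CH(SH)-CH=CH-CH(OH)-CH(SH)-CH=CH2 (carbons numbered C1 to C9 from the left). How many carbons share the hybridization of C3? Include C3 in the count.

C3 is sp3 (only σ bonds).
C1: sp2
C2: sp2
C3: sp3 ✓
C4: sp2
C5: sp2
C6: sp3 ✓
C7: sp3 ✓
C8: sp2
C9: sp2
3 carbons are sp3.

3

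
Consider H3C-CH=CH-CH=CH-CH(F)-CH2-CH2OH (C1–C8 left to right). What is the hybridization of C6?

C6 has 4 σ bonds: steric number 4 → sp3.

sp³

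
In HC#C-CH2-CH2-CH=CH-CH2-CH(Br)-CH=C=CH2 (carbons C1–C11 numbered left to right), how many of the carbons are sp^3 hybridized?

4

C1: sp
C2: sp
C3: sp3 ✓
C4: sp3 ✓
C5: sp2
C6: sp2
C7: sp3 ✓
C8: sp3 ✓
C9: sp2
C10: sp
C11: sp2
C3, C4, C7, C8 → 4 sp3 carbons.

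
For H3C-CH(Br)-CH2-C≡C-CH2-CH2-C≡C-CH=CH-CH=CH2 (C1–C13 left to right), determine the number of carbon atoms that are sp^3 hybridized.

5

C1: sp3 ✓
C2: sp3 ✓
C3: sp3 ✓
C4: sp
C5: sp
C6: sp3 ✓
C7: sp3 ✓
C8: sp
C9: sp
C10: sp2
C11: sp2
C12: sp2
C13: sp2
C1, C2, C3, C6, C7 → 5 sp3 carbons.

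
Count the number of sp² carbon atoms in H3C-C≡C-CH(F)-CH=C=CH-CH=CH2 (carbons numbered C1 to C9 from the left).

4

C1: sp3
C2: sp
C3: sp
C4: sp3
C5: sp2 ✓
C6: sp
C7: sp2 ✓
C8: sp2 ✓
C9: sp2 ✓
C5, C7, C8, C9 → 4 sp2 carbons.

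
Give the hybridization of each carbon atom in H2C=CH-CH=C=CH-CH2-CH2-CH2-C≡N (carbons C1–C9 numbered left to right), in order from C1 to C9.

C1 sp2, C2 sp2, C3 sp2, C4 sp, C5 sp2, C6 sp3, C7 sp3, C8 sp3, C9 sp

C1 is sp2: 3 σ bonds, plus one π bond, 3 electron-density regions.
C2: 3 σ bonds, plus one π bond — 3 electron domains, sp2.
C3 carries 3 σ bonds, plus one π bond, giving a steric number of 3, so it is sp2.
C4: 2 σ bonds, plus two π bonds — 2 electron domains, sp.
C5 has 3 σ bonds, plus one π bond: steric number 3 → sp2.
C6: 4 σ bonds; 4 regions of electron density → sp3.
C7 carries 4 σ bonds, giving a steric number of 4, so it is sp3.
C8 has 4 σ bonds: steric number 4 → sp3.
C9 carries 2 σ bonds, plus two π bonds, giving a steric number of 2, so it is sp.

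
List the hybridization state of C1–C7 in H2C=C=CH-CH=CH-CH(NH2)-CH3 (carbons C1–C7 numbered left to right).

C1 — 3 σ bonds, plus one π bond. Steric number 3, so sp2.
C2 has 2 σ bonds, plus two π bonds: steric number 2 → sp.
C3: 3 σ bonds, plus one π bond; 3 regions of electron density → sp2.
C4 — 3 σ bonds, plus one π bond. Steric number 3, so sp2.
C5 has 3 σ bonds, plus one π bond: steric number 3 → sp2.
C6 is sp3: 4 σ bonds, 4 electron-density regions.
C7 — 4 σ bonds. Steric number 4, so sp3.

C1 sp2, C2 sp, C3 sp2, C4 sp2, C5 sp2, C6 sp3, C7 sp3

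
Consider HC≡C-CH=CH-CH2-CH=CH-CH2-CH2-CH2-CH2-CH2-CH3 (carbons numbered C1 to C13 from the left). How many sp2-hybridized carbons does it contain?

4

C1: sp
C2: sp
C3: sp2 ✓
C4: sp2 ✓
C5: sp3
C6: sp2 ✓
C7: sp2 ✓
C8: sp3
C9: sp3
C10: sp3
C11: sp3
C12: sp3
C13: sp3
C3, C4, C6, C7 → 4 sp2 carbons.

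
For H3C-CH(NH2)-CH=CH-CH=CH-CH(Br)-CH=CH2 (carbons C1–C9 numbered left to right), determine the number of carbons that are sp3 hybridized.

3

C1: sp3 ✓
C2: sp3 ✓
C3: sp2
C4: sp2
C5: sp2
C6: sp2
C7: sp3 ✓
C8: sp2
C9: sp2
C1, C2, C7 → 3 sp3 carbons.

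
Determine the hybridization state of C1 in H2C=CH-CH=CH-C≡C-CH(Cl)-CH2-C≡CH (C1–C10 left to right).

sp^2

C1 is sp2: 3 σ bonds, plus one π bond, 3 electron-density regions.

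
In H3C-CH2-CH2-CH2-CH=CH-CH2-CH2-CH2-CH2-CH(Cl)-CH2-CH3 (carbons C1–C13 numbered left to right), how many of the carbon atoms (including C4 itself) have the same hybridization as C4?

11

C4 is sp3 (only σ bonds).
C1: sp3 ✓
C2: sp3 ✓
C3: sp3 ✓
C4: sp3 ✓
C5: sp2
C6: sp2
C7: sp3 ✓
C8: sp3 ✓
C9: sp3 ✓
C10: sp3 ✓
C11: sp3 ✓
C12: sp3 ✓
C13: sp3 ✓
11 carbons are sp3.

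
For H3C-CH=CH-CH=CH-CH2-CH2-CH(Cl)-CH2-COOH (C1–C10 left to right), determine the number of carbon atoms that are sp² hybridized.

5

C1: sp3
C2: sp2 ✓
C3: sp2 ✓
C4: sp2 ✓
C5: sp2 ✓
C6: sp3
C7: sp3
C8: sp3
C9: sp3
C10: sp2 ✓
C2, C3, C4, C5, C10 → 5 sp2 carbons.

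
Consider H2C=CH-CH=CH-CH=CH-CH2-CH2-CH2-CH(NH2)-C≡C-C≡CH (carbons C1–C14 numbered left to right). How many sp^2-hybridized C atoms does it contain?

6

C1: sp2 ✓
C2: sp2 ✓
C3: sp2 ✓
C4: sp2 ✓
C5: sp2 ✓
C6: sp2 ✓
C7: sp3
C8: sp3
C9: sp3
C10: sp3
C11: sp
C12: sp
C13: sp
C14: sp
C1, C2, C3, C4, C5, C6 → 6 sp2 carbons.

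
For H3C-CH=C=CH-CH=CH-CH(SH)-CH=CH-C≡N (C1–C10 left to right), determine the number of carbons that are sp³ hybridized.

2

C1: sp3 ✓
C2: sp2
C3: sp
C4: sp2
C5: sp2
C6: sp2
C7: sp3 ✓
C8: sp2
C9: sp2
C10: sp
C1, C7 → 2 sp3 carbons.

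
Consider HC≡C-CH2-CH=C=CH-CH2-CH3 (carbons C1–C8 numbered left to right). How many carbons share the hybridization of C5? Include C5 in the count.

C5 is sp (two π bonds).
C1: sp ✓
C2: sp ✓
C3: sp3
C4: sp2
C5: sp ✓
C6: sp2
C7: sp3
C8: sp3
3 carbons are sp.

3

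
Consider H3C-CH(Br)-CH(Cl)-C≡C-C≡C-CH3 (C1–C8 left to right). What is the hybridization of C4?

C4 (2 σ bonds, plus two π bonds) has steric number 2: sp.

sp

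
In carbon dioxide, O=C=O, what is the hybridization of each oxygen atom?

One σ bond + two lone pairs = steric number 3 → sp2.

sp^2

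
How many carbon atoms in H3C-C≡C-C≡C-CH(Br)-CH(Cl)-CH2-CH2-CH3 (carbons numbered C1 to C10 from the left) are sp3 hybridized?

6

C1: sp3 ✓
C2: sp
C3: sp
C4: sp
C5: sp
C6: sp3 ✓
C7: sp3 ✓
C8: sp3 ✓
C9: sp3 ✓
C10: sp3 ✓
C1, C6, C7, C8, C9, C10 → 6 sp3 carbons.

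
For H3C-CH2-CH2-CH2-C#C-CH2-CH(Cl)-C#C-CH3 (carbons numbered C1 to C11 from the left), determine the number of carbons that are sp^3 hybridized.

C1: sp3 ✓
C2: sp3 ✓
C3: sp3 ✓
C4: sp3 ✓
C5: sp
C6: sp
C7: sp3 ✓
C8: sp3 ✓
C9: sp
C10: sp
C11: sp3 ✓
C1, C2, C3, C4, C7, C8, C11 → 7 sp3 carbons.

7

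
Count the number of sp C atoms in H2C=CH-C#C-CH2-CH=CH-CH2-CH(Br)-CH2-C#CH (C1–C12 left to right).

C1: sp2
C2: sp2
C3: sp ✓
C4: sp ✓
C5: sp3
C6: sp2
C7: sp2
C8: sp3
C9: sp3
C10: sp3
C11: sp ✓
C12: sp ✓
C3, C4, C11, C12 → 4 sp carbons.

4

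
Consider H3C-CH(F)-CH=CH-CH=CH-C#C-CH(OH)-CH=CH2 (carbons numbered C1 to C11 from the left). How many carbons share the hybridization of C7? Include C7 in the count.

2

C7 is sp (two π bonds).
C1: sp3
C2: sp3
C3: sp2
C4: sp2
C5: sp2
C6: sp2
C7: sp ✓
C8: sp ✓
C9: sp3
C10: sp2
C11: sp2
2 carbons are sp.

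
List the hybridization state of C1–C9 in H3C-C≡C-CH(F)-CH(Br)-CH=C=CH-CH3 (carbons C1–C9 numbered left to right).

C1 sp3, C2 sp, C3 sp, C4 sp3, C5 sp3, C6 sp2, C7 sp, C8 sp2, C9 sp3

C1: 4 σ bonds — 4 electron domains, sp3.
C2: 2 σ bonds, plus two π bonds; 2 regions of electron density → sp.
C3 has 2 σ bonds, plus two π bonds: steric number 2 → sp.
C4 (4 σ bonds) has steric number 4: sp3.
C5: 4 σ bonds — 4 electron domains, sp3.
C6: 3 σ bonds, plus one π bond — 3 electron domains, sp2.
C7: 2 σ bonds, plus two π bonds — 2 electron domains, sp.
C8 carries 3 σ bonds, plus one π bond, giving a steric number of 3, so it is sp2.
C9 has 4 σ bonds: steric number 4 → sp3.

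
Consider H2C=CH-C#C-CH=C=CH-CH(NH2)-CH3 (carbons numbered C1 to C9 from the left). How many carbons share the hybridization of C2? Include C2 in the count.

C2 is sp2 (one π bond).
C1: sp2 ✓
C2: sp2 ✓
C3: sp
C4: sp
C5: sp2 ✓
C6: sp
C7: sp2 ✓
C8: sp3
C9: sp3
4 carbons are sp2.

4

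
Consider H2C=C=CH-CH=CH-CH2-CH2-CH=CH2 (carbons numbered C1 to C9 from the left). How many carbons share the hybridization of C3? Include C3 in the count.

C3 is sp2 (one π bond).
C1: sp2 ✓
C2: sp
C3: sp2 ✓
C4: sp2 ✓
C5: sp2 ✓
C6: sp3
C7: sp3
C8: sp2 ✓
C9: sp2 ✓
6 carbons are sp2.

6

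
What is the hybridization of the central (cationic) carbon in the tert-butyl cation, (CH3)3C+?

Three σ bonds and an empty p orbital; no lone pair → steric number 3 → sp2 and planar.

sp²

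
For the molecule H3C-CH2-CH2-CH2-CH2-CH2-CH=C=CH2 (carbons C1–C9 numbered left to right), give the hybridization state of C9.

C9: 3 σ bonds, plus one π bond — 3 electron domains, sp2.

sp^2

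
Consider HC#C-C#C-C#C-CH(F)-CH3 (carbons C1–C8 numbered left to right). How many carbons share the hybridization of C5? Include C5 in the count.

6

C5 is sp (two π bonds).
C1: sp ✓
C2: sp ✓
C3: sp ✓
C4: sp ✓
C5: sp ✓
C6: sp ✓
C7: sp3
C8: sp3
6 carbons are sp.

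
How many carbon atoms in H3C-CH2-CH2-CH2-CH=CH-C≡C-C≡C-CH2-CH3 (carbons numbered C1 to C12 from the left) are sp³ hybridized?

C1: sp3 ✓
C2: sp3 ✓
C3: sp3 ✓
C4: sp3 ✓
C5: sp2
C6: sp2
C7: sp
C8: sp
C9: sp
C10: sp
C11: sp3 ✓
C12: sp3 ✓
C1, C2, C3, C4, C11, C12 → 6 sp3 carbons.

6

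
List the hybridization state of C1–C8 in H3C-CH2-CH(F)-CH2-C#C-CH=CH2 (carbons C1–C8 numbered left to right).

C1 — 4 σ bonds. Steric number 4, so sp3.
C2 carries 4 σ bonds, giving a steric number of 4, so it is sp3.
C3 is sp3: 4 σ bonds, 4 electron-density regions.
C4: 4 σ bonds; 4 regions of electron density → sp3.
C5: 2 σ bonds, plus two π bonds — 2 electron domains, sp.
C6 has 2 σ bonds, plus two π bonds: steric number 2 → sp.
C7 has 3 σ bonds, plus one π bond: steric number 3 → sp2.
C8 carries 3 σ bonds, plus one π bond, giving a steric number of 3, so it is sp2.

C1 sp3, C2 sp3, C3 sp3, C4 sp3, C5 sp, C6 sp, C7 sp2, C8 sp2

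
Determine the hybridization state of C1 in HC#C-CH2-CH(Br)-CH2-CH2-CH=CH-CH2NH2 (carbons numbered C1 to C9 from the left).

C1: 2 σ bonds, plus two π bonds; 2 regions of electron density → sp.

sp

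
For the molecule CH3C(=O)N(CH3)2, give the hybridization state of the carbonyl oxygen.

The carbonyl oxygen: 1 σ bond and 2 lone pairs, plus one π bond; 3 regions of electron density → sp2.

sp2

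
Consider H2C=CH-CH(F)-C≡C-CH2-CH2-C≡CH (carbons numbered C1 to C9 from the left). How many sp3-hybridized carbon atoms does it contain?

3

C1: sp2
C2: sp2
C3: sp3 ✓
C4: sp
C5: sp
C6: sp3 ✓
C7: sp3 ✓
C8: sp
C9: sp
C3, C6, C7 → 3 sp3 carbons.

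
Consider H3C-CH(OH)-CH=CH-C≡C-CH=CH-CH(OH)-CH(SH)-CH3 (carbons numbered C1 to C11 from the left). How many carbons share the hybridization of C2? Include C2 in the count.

5

C2 is sp3 (only σ bonds).
C1: sp3 ✓
C2: sp3 ✓
C3: sp2
C4: sp2
C5: sp
C6: sp
C7: sp2
C8: sp2
C9: sp3 ✓
C10: sp3 ✓
C11: sp3 ✓
5 carbons are sp3.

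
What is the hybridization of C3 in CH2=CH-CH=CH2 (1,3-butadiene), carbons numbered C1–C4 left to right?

C3 — 3 σ bonds, plus one π bond. Steric number 3, so sp2.

sp^2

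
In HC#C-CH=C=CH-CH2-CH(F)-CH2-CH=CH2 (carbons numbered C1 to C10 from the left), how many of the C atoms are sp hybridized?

C1: sp ✓
C2: sp ✓
C3: sp2
C4: sp ✓
C5: sp2
C6: sp3
C7: sp3
C8: sp3
C9: sp2
C10: sp2
C1, C2, C4 → 3 sp carbons.

3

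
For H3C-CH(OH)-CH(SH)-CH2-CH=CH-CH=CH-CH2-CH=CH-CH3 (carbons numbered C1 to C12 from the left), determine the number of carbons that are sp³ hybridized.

6

C1: sp3 ✓
C2: sp3 ✓
C3: sp3 ✓
C4: sp3 ✓
C5: sp2
C6: sp2
C7: sp2
C8: sp2
C9: sp3 ✓
C10: sp2
C11: sp2
C12: sp3 ✓
C1, C2, C3, C4, C9, C12 → 6 sp3 carbons.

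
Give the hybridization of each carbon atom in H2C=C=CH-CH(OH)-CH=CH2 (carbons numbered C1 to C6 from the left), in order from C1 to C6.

C1 sp2, C2 sp, C3 sp2, C4 sp3, C5 sp2, C6 sp2

C1: 3 σ bonds, plus one π bond — 3 electron domains, sp2.
C2 — 2 σ bonds, plus two π bonds. Steric number 2, so sp.
C3: 3 σ bonds, plus one π bond — 3 electron domains, sp2.
C4: 4 σ bonds; 4 regions of electron density → sp3.
C5 — 3 σ bonds, plus one π bond. Steric number 3, so sp2.
C6: 3 σ bonds, plus one π bond; 3 regions of electron density → sp2.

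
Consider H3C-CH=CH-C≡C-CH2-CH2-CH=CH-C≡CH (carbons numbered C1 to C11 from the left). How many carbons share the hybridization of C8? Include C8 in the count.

C8 is sp2 (one π bond).
C1: sp3
C2: sp2 ✓
C3: sp2 ✓
C4: sp
C5: sp
C6: sp3
C7: sp3
C8: sp2 ✓
C9: sp2 ✓
C10: sp
C11: sp
4 carbons are sp2.

4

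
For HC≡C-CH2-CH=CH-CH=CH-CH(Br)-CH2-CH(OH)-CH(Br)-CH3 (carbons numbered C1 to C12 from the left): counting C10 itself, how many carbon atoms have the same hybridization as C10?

6

C10 is sp3 (only σ bonds).
C1: sp
C2: sp
C3: sp3 ✓
C4: sp2
C5: sp2
C6: sp2
C7: sp2
C8: sp3 ✓
C9: sp3 ✓
C10: sp3 ✓
C11: sp3 ✓
C12: sp3 ✓
6 carbons are sp3.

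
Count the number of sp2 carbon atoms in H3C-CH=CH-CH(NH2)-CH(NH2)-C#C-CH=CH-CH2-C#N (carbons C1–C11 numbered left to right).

C1: sp3
C2: sp2 ✓
C3: sp2 ✓
C4: sp3
C5: sp3
C6: sp
C7: sp
C8: sp2 ✓
C9: sp2 ✓
C10: sp3
C11: sp
C2, C3, C8, C9 → 4 sp2 carbons.

4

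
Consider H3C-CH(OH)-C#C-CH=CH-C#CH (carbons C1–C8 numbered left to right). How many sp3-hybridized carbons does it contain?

C1: sp3 ✓
C2: sp3 ✓
C3: sp
C4: sp
C5: sp2
C6: sp2
C7: sp
C8: sp
C1, C2 → 2 sp3 carbons.

2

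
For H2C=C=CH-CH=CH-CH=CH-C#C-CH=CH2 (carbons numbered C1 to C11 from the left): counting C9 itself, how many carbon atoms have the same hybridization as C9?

C9 is sp (two π bonds).
C1: sp2
C2: sp ✓
C3: sp2
C4: sp2
C5: sp2
C6: sp2
C7: sp2
C8: sp ✓
C9: sp ✓
C10: sp2
C11: sp2
3 carbons are sp.

3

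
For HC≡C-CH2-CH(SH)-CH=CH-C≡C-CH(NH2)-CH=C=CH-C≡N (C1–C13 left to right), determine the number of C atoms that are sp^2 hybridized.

4

C1: sp
C2: sp
C3: sp3
C4: sp3
C5: sp2 ✓
C6: sp2 ✓
C7: sp
C8: sp
C9: sp3
C10: sp2 ✓
C11: sp
C12: sp2 ✓
C13: sp
C5, C6, C10, C12 → 4 sp2 carbons.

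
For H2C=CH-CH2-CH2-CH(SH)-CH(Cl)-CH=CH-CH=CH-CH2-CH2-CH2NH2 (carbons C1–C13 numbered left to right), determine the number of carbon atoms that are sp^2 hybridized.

C1: sp2 ✓
C2: sp2 ✓
C3: sp3
C4: sp3
C5: sp3
C6: sp3
C7: sp2 ✓
C8: sp2 ✓
C9: sp2 ✓
C10: sp2 ✓
C11: sp3
C12: sp3
C13: sp3
C1, C2, C7, C8, C9, C10 → 6 sp2 carbons.

6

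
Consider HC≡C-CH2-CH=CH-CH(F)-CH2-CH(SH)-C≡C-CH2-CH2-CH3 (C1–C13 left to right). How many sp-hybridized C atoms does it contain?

4

C1: sp ✓
C2: sp ✓
C3: sp3
C4: sp2
C5: sp2
C6: sp3
C7: sp3
C8: sp3
C9: sp ✓
C10: sp ✓
C11: sp3
C12: sp3
C13: sp3
C1, C2, C9, C10 → 4 sp carbons.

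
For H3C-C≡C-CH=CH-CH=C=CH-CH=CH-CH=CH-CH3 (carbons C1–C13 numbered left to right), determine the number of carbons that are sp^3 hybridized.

C1: sp3 ✓
C2: sp
C3: sp
C4: sp2
C5: sp2
C6: sp2
C7: sp
C8: sp2
C9: sp2
C10: sp2
C11: sp2
C12: sp2
C13: sp3 ✓
C1, C13 → 2 sp3 carbons.

2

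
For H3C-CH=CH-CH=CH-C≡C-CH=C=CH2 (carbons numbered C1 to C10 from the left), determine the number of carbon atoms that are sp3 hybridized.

1

C1: sp3 ✓
C2: sp2
C3: sp2
C4: sp2
C5: sp2
C6: sp
C7: sp
C8: sp2
C9: sp
C10: sp2
C1 → 1 sp3 carbon.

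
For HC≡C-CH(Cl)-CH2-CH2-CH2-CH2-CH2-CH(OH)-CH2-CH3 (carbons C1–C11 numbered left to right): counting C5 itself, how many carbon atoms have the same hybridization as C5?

C5 is sp3 (only σ bonds).
C1: sp
C2: sp
C3: sp3 ✓
C4: sp3 ✓
C5: sp3 ✓
C6: sp3 ✓
C7: sp3 ✓
C8: sp3 ✓
C9: sp3 ✓
C10: sp3 ✓
C11: sp3 ✓
9 carbons are sp3.

9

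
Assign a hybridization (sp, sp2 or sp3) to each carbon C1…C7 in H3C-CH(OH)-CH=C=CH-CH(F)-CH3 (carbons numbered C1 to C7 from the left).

C1 has 4 σ bonds: steric number 4 → sp3.
C2: 4 σ bonds; 4 regions of electron density → sp3.
C3: 3 σ bonds, plus one π bond; 3 regions of electron density → sp2.
C4 — 2 σ bonds, plus two π bonds. Steric number 2, so sp.
C5 — 3 σ bonds, plus one π bond. Steric number 3, so sp2.
C6: 4 σ bonds — 4 electron domains, sp3.
C7: 4 σ bonds — 4 electron domains, sp3.

C1 sp3, C2 sp3, C3 sp2, C4 sp, C5 sp2, C6 sp3, C7 sp3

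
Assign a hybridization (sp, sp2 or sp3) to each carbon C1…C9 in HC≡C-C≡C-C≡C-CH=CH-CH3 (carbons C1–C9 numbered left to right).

C1 is sp: 2 σ bonds, plus two π bonds, 2 electron-density regions.
C2: 2 σ bonds, plus two π bonds — 2 electron domains, sp.
C3 is sp: 2 σ bonds, plus two π bonds, 2 electron-density regions.
C4 has 2 σ bonds, plus two π bonds: steric number 2 → sp.
C5 — 2 σ bonds, plus two π bonds. Steric number 2, so sp.
C6 — 2 σ bonds, plus two π bonds. Steric number 2, so sp.
C7 is sp2: 3 σ bonds, plus one π bond, 3 electron-density regions.
C8 — 3 σ bonds, plus one π bond. Steric number 3, so sp2.
C9 — 4 σ bonds. Steric number 4, so sp3.

C1 sp, C2 sp, C3 sp, C4 sp, C5 sp, C6 sp, C7 sp2, C8 sp2, C9 sp3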